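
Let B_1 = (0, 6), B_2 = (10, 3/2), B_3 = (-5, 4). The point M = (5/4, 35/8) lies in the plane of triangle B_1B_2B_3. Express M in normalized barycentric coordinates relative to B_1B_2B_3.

(1/2, 1/4, 1/4)

Signed area of the reference triangle: [B_1B_2B_3] = ½·(0·(3/2−4) + 10·(4−6) + (-5)·(6−(3/2))) = ½·(0 − 20 − 45/2) = -85/4.
[MB_2B_3] = ½·((5/4)·(3/2−4) + 10·(4−(35/8)) + (-5)·(35/8−(3/2))) = ½·(-25/8 − 15/4 − 115/8) = -85/8, so the B_1-coordinate is (-85/8)/(-85/4) = 1/2.
[B_1MB_3] = ½·(0·(35/8−4) + (5/4)·(4−6) + (-5)·(6−(35/8))) = ½·(0 − 5/2 − 65/8) = -85/16, so the B_2-coordinate is 1/4.
[B_1B_2M] = ½·(0·(3/2−(35/8)) + 10·(35/8−6) + (5/4)·(6−(3/2))) = ½·(0 − 65/4 + 45/8) = -85/16, so the B_3-coordinate is 1/4.
Check: 1/2 + 1/4 + 1/4 = 1.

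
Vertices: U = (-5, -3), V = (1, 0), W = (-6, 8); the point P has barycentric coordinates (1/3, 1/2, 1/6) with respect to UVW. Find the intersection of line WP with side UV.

(-7/5, -6/5)

Line WP meets UV where the W-coordinate vanishes; zeroing P's W-weight and renormalizing leaves U, V-weights 1/3 : 1/2 → (2/5, 3/5).
So Q = (2/5)·U + (3/5)·V = (-7/5, -6/5).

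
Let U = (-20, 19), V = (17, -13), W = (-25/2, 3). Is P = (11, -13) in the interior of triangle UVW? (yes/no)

no

Barycentric coordinates of P: (-3/11, 8/11, 6/11).
The three coordinates are negative, positive, positive; a point is interior exactly when all three are positive.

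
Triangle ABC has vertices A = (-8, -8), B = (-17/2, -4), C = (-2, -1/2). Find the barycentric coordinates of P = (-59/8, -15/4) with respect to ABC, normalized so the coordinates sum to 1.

Signed area of the reference triangle: [ABC] = ½·((-8)·(-4−(-1/2)) + (-17/2)·(-1/2−(-8)) + (-2)·(-8−(-4))) = ½·(28 − 255/4 + 8) = -111/8.
[PBC] = ½·((-59/8)·(-4−(-1/2)) + (-17/2)·(-1/2−(-15/4)) + (-2)·(-15/4−(-4))) = ½·(413/16 − 221/8 − 1/2) = -37/32, so the A-coordinate is (-37/32)/(-111/8) = 1/12.
[APC] = ½·((-8)·(-15/4−(-1/2)) + (-59/8)·(-1/2−(-8)) + (-2)·(-8−(-15/4))) = ½·(26 − 885/16 + 17/2) = -333/32, so the B-coordinate is 3/4.
[ABP] = ½·((-8)·(-4−(-15/4)) + (-17/2)·(-15/4−(-8)) + (-59/8)·(-8−(-4))) = ½·(2 − 289/8 + 59/2) = -37/16, so the C-coordinate is 1/6.
Check: 1/12 + 3/4 + 1/6 = 1.

(1/12, 3/4, 1/6)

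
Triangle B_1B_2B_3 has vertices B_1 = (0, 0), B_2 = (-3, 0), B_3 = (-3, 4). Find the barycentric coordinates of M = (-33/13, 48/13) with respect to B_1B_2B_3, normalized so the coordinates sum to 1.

Signed area of the reference triangle: [B_1B_2B_3] = ½·(0·(0−4) + (-3)·(4−0) + (-3)·(0−0)) = ½·(0 − 12 + 0) = -6.
[MB_2B_3] = ½·((-33/13)·(0−4) + (-3)·(4−(48/13)) + (-3)·(48/13−0)) = ½·(132/13 − 12/13 − 144/13) = -12/13, so the B_1-coordinate is (-12/13)/(-6) = 2/13.
[B_1MB_3] = ½·(0·(48/13−4) + (-33/13)·(4−0) + (-3)·(0−(48/13))) = ½·(0 − 132/13 + 144/13) = 6/13, so the B_2-coordinate is -1/13.
[B_1B_2M] = ½·(0·(0−(48/13)) + (-3)·(48/13−0) + (-33/13)·(0−0)) = ½·(0 − 144/13 + 0) = -72/13, so the B_3-coordinate is 12/13.

(2/13, -1/13, 12/13)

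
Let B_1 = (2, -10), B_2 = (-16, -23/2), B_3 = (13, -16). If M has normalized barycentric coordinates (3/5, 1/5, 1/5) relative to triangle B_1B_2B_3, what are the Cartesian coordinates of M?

(3/5, -23/2)

M = (3/5)·B_1 + (1/5)·B_2 + (1/5)·B_3.
x-coordinate: (3/5)·2 + (1/5)·(-16) + (1/5)·13 = 3/5.
y-coordinate: (3/5)·(-10) + (1/5)·(-23/2) + (1/5)·(-16) = -23/2.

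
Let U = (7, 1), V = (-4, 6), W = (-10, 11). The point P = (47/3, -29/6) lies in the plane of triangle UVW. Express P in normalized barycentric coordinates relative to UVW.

Signed area of the reference triangle: [UVW] = ½·(7·(6−11) + (-4)·(11−1) + (-10)·(1−6)) = ½·(-35 − 40 + 50) = -25/2.
[PVW] = ½·((47/3)·(6−11) + (-4)·(11−(-29/6)) + (-10)·(-29/6−6)) = ½·(-235/3 − 190/3 + 325/3) = -50/3, so the U-coordinate is (-50/3)/(-25/2) = 4/3.
[UPW] = ½·(7·(-29/6−11) + (47/3)·(11−1) + (-10)·(1−(-29/6))) = ½·(-665/6 + 470/3 − 175/3) = -25/4, so the V-coordinate is 1/2.
[UVP] = ½·(7·(6−(-29/6)) + (-4)·(-29/6−1) + (47/3)·(1−6)) = ½·(455/6 + 70/3 − 235/3) = 125/12, so the W-coordinate is -5/6.

(4/3, 1/2, -5/6)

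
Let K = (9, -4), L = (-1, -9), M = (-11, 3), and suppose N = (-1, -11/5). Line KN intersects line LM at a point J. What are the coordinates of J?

Barycentric coordinates of N with respect to KLM: (2/5, 1/5, 2/5).
On side LM the K-coordinate is zero; dropping N's K-weight 2/5 and renormalizing the remaining 1/5 : 2/5 gives weights 1/3, 2/3 on L, M.
J = (1/3)·(-1, -9) + (2/3)·(-11, 3) = (-23/3, -1).

(-23/3, -1)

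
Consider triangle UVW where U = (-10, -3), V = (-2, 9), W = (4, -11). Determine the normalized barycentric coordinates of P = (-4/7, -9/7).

(1/7, 3/7, 3/7)

Signed area of the reference triangle: [UVW] = ½·((-10)·(9−(-11)) + (-2)·(-11−(-3)) + 4·(-3−9)) = ½·(-200 + 16 − 48) = -116.
[PVW] = ½·((-4/7)·(9−(-11)) + (-2)·(-11−(-9/7)) + 4·(-9/7−9)) = ½·(-80/7 + 136/7 − 288/7) = -116/7, so the U-coordinate is (-116/7)/(-116) = 1/7.
[UPW] = ½·((-10)·(-9/7−(-11)) + (-4/7)·(-11−(-3)) + 4·(-3−(-9/7))) = ½·(-680/7 + 32/7 − 48/7) = -348/7, so the V-coordinate is 3/7.
[UVP] = ½·((-10)·(9−(-9/7)) + (-2)·(-9/7−(-3)) + (-4/7)·(-3−9)) = ½·(-720/7 − 24/7 + 48/7) = -348/7, so the W-coordinate is 3/7.
Check: 1/7 + 3/7 + 3/7 = 1.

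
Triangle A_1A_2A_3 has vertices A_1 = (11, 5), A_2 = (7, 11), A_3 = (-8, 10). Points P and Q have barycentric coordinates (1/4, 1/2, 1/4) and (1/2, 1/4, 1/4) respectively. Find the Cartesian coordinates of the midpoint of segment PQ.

(19/4, 17/2)

Barycentric coordinates of the midpoint are the average: (3/8, 3/8, 1/4).
Converting: (3/8)·A_1 + (3/8)·A_2 + (1/4)·A_3 = (19/4, 17/2).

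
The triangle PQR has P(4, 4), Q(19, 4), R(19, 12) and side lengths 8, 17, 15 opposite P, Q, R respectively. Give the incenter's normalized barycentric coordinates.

(1/5, 17/40, 3/8)

The incenter has barycentric coordinates proportional to the opposite side lengths: (8 : 17 : 15).
Normalizing by 8+17+15 = 40 gives (1/5, 17/40, 3/8).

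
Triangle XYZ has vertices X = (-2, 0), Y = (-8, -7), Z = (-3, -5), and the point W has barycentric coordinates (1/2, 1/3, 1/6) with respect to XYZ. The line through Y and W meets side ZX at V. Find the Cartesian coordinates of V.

Line YW meets ZX where the Y-coordinate vanishes; zeroing W's Y-weight and renormalizing leaves Z, X-weights 1/6 : 1/2 → (1/4, 3/4).
So V = (1/4)·Z + (3/4)·X = (-9/4, -5/4).

(-9/4, -5/4)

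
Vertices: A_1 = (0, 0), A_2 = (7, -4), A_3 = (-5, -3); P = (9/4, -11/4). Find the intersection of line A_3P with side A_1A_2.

Barycentric coordinates of P with respect to A_1A_2A_3: (1/4, 1/2, 1/4).
On side A_1A_2 the A_3-coordinate is zero; dropping P's A_3-weight 1/4 and renormalizing the remaining 1/4 : 1/2 gives weights 1/3, 2/3 on A_1, A_2.
Q = (1/3)·(0, 0) + (2/3)·(7, -4) = (14/3, -8/3).

(14/3, -8/3)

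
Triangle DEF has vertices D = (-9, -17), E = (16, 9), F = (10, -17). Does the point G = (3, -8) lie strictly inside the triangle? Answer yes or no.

yes

Barycentric coordinates of G: (118/247, 9/26, 87/494).
The three coordinates are positive, positive, positive; a point is interior exactly when all three are positive.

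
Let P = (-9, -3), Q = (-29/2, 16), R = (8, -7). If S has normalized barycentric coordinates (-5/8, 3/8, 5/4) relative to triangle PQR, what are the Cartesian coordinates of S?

S = (-5/8)·P + (3/8)·Q + (5/4)·R.
x-coordinate: (-5/8)·(-9) + (3/8)·(-29/2) + (5/4)·8 = 163/16.
y-coordinate: (-5/8)·(-3) + (3/8)·16 + (5/4)·(-7) = -7/8.

(163/16, -7/8)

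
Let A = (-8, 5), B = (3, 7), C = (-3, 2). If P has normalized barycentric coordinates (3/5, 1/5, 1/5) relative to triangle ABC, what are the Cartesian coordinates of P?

(-24/5, 24/5)

P = (3/5)·A + (1/5)·B + (1/5)·C.
x-coordinate: (3/5)·(-8) + (1/5)·3 + (1/5)·(-3) = -24/5.
y-coordinate: (3/5)·5 + (1/5)·7 + (1/5)·2 = 24/5.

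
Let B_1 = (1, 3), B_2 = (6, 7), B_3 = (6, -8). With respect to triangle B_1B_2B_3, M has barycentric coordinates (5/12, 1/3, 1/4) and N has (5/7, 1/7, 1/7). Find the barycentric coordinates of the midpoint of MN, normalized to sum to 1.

(95/168, 5/21, 11/56)

Since both coordinate triples sum to 1, the midpoint's barycentrics are the componentwise average.
(5/12+5/7)/2 = 95/168; similarly 5/21 and 11/56.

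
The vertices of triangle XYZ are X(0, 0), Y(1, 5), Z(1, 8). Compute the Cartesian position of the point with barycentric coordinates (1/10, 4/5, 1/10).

(9/10, 24/5)

W = (1/10)·X + (4/5)·Y + (1/10)·Z.
x-coordinate: (1/10)·0 + (4/5)·1 + (1/10)·1 = 9/10.
y-coordinate: (1/10)·0 + (4/5)·5 + (1/10)·8 = 24/5.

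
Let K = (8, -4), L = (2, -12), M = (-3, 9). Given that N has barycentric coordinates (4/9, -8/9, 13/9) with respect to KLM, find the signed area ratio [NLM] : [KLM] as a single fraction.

The signed ratio [NLM]/[KLM] equals the barycentric coordinate of N at vertex K, which is 4/9.

4/9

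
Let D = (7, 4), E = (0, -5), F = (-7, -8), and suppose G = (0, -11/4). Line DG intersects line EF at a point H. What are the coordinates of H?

(-21/5, -34/5)

Barycentric coordinates of G with respect to DEF: (3/8, 1/4, 3/8).
On side EF the D-coordinate is zero; dropping G's D-weight 3/8 and renormalizing the remaining 1/4 : 3/8 gives weights 2/5, 3/5 on E, F.
H = (2/5)·(0, -5) + (3/5)·(-7, -8) = (-21/5, -34/5).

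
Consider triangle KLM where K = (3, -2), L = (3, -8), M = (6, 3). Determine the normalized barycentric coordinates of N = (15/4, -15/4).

Signed area of the reference triangle: [KLM] = ½·(3·(-8−3) + 3·(3−(-2)) + 6·(-2−(-8))) = ½·(-33 + 15 + 36) = 9.
[NLM] = ½·((15/4)·(-8−3) + 3·(3−(-15/4)) + 6·(-15/4−(-8))) = ½·(-165/4 + 81/4 + 51/2) = 9/4, so the K-coordinate is (9/4)/9 = 1/4.
[KNM] = ½·(3·(-15/4−3) + (15/4)·(3−(-2)) + 6·(-2−(-15/4))) = ½·(-81/4 + 75/4 + 21/2) = 9/2, so the L-coordinate is 1/2.
[KLN] = ½·(3·(-8−(-15/4)) + 3·(-15/4−(-2)) + (15/4)·(-2−(-8))) = ½·(-51/4 − 21/4 + 45/2) = 9/4, so the M-coordinate is 1/4.
Check: 1/4 + 1/2 + 1/4 = 1.

(1/4, 1/2, 1/4)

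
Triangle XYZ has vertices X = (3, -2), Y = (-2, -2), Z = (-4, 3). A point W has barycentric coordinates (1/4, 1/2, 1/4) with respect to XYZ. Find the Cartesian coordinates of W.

W = (1/4)·X + (1/2)·Y + (1/4)·Z.
x-coordinate: (1/4)·3 + (1/2)·(-2) + (1/4)·(-4) = -5/4.
y-coordinate: (1/4)·(-2) + (1/2)·(-2) + (1/4)·3 = -3/4.

(-5/4, -3/4)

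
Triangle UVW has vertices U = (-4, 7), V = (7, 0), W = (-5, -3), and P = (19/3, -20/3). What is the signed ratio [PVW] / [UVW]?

-2/3

[UVW] = ½·((-4)·(0−(-3)) + 7·(-3−7) + (-5)·(7−0)) = ½·(-12 − 70 − 35) = -117/2.
[PVW] = ½·((19/3)·(0−(-3)) + 7·(-3−(-20/3)) + (-5)·(-20/3−0)) = ½·(19 + 77/3 + 100/3) = 39, so the ratio is 39/(-117/2) = -2/3.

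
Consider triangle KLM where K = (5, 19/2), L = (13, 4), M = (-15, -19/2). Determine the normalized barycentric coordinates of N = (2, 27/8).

(1/2, 1/4, 1/4)

Signed area of the reference triangle: [KLM] = ½·(5·(4−(-19/2)) + 13·(-19/2−(19/2)) + (-15)·(19/2−4)) = ½·(135/2 − 247 − 165/2) = -131.
[NLM] = ½·(2·(4−(-19/2)) + 13·(-19/2−(27/8)) + (-15)·(27/8−4)) = ½·(27 − 1339/8 + 75/8) = -131/2, so the K-coordinate is (-131/2)/(-131) = 1/2.
[KNM] = ½·(5·(27/8−(-19/2)) + 2·(-19/2−(19/2)) + (-15)·(19/2−(27/8))) = ½·(515/8 − 38 − 735/8) = -131/4, so the L-coordinate is 1/4.
[KLN] = ½·(5·(4−(27/8)) + 13·(27/8−(19/2)) + 2·(19/2−4)) = ½·(25/8 − 637/8 + 11) = -131/4, so the M-coordinate is 1/4.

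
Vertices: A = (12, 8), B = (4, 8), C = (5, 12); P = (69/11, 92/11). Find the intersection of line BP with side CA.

(41/4, 9)

Barycentric coordinates of P with respect to ABC: (3/11, 7/11, 1/11).
On side CA the B-coordinate is zero; dropping P's B-weight 7/11 and renormalizing the remaining 1/11 : 3/11 gives weights 1/4, 3/4 on C, A.
Q = (1/4)·(5, 12) + (3/4)·(12, 8) = (41/4, 9).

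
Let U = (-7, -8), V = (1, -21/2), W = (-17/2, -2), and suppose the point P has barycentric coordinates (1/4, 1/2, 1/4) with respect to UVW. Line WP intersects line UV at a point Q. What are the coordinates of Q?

(-5/3, -29/3)

Line WP meets UV where the W-coordinate vanishes; zeroing P's W-weight and renormalizing leaves U, V-weights 1/4 : 1/2 → (1/3, 2/3).
So Q = (1/3)·U + (2/3)·V = (-5/3, -29/3).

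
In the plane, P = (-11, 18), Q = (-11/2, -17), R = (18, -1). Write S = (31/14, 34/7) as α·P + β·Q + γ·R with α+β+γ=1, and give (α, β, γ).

Signed area of the reference triangle: [PQR] = ½·((-11)·(-17−(-1)) + (-11/2)·(-1−18) + 18·(18−(-17))) = ½·(176 + 209/2 + 630) = 1821/4.
[SQR] = ½·((31/14)·(-17−(-1)) + (-11/2)·(-1−(34/7)) + 18·(34/7−(-17))) = ½·(-248/7 + 451/14 + 2754/7) = 5463/28, so the P-coordinate is (5463/28)/(1821/4) = 3/7.
[PSR] = ½·((-11)·(34/7−(-1)) + (31/14)·(-1−18) + 18·(18−(34/7))) = ½·(-451/7 − 589/14 + 1656/7) = 1821/28, so the Q-coordinate is 1/7.
[PQS] = ½·((-11)·(-17−(34/7)) + (-11/2)·(34/7−18) + (31/14)·(18−(-17))) = ½·(1683/7 + 506/7 + 155/2) = 5463/28, so the R-coordinate is 3/7.
Check: 3/7 + 1/7 + 3/7 = 1.

(3/7, 1/7, 3/7)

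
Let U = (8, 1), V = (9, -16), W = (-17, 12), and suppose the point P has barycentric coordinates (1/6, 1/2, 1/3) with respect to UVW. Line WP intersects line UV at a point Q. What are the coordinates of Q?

(35/4, -47/4)

Line WP meets UV where the W-coordinate vanishes; zeroing P's W-weight and renormalizing leaves U, V-weights 1/6 : 1/2 → (1/4, 3/4).
So Q = (1/4)·U + (3/4)·V = (35/4, -47/4).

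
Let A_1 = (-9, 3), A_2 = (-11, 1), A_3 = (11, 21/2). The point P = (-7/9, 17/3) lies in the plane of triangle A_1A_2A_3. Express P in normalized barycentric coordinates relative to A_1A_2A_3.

Signed area of the reference triangle: [A_1A_2A_3] = ½·((-9)·(1−(21/2)) + (-11)·(21/2−3) + 11·(3−1)) = ½·(171/2 − 165/2 + 22) = 25/2.
[PA_2A_3] = ½·((-7/9)·(1−(21/2)) + (-11)·(21/2−(17/3)) + 11·(17/3−1)) = ½·(133/18 − 319/6 + 154/3) = 25/9, so the A_1-coordinate is (25/9)/(25/2) = 2/9.
[A_1PA_3] = ½·((-9)·(17/3−(21/2)) + (-7/9)·(21/2−3) + 11·(3−(17/3))) = ½·(87/2 − 35/6 − 88/3) = 25/6, so the A_2-coordinate is 1/3.
[A_1A_2P] = ½·((-9)·(1−(17/3)) + (-11)·(17/3−3) + (-7/9)·(3−1)) = ½·(42 − 88/3 − 14/9) = 50/9, so the A_3-coordinate is 4/9.
Check: 2/9 + 1/3 + 4/9 = 1.

(2/9, 1/3, 4/9)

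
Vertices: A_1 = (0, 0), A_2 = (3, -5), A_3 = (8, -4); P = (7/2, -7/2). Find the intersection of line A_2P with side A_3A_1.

(4, -2)

Barycentric coordinates of P with respect to A_1A_2A_3: (1/4, 1/2, 1/4).
On side A_3A_1 the A_2-coordinate is zero; dropping P's A_2-weight 1/2 and renormalizing the remaining 1/4 : 1/4 gives weights 1/2, 1/2 on A_3, A_1.
Q = (1/2)·(8, -4) + (1/2)·(0, 0) = (4, -2).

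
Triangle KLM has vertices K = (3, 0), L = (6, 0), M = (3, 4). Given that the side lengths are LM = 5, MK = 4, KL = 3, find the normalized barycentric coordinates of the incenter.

The incenter has barycentric coordinates proportional to the opposite side lengths: (5 : 4 : 3).
Normalizing by 5+4+3 = 12 gives (5/12, 1/3, 1/4).

(5/12, 1/3, 1/4)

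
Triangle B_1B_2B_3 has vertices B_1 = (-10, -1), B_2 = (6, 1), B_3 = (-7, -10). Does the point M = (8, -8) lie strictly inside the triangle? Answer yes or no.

Barycentric coordinates of M: (-139/150, 47/50, 74/75).
The three coordinates are negative, positive, positive; a point is interior exactly when all three are positive.

no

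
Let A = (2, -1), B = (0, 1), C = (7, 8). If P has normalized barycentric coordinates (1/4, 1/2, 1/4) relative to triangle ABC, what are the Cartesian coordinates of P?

(9/4, 9/4)

P = (1/4)·A + (1/2)·B + (1/4)·C.
x-coordinate: (1/4)·2 + (1/2)·0 + (1/4)·7 = 9/4.
y-coordinate: (1/4)·(-1) + (1/2)·1 + (1/4)·8 = 9/4.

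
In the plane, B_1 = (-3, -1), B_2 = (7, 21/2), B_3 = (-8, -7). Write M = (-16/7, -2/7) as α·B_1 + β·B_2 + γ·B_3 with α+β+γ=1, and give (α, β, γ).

Signed area of the reference triangle: [B_1B_2B_3] = ½·((-3)·(21/2−(-7)) + 7·(-7−(-1)) + (-8)·(-1−(21/2))) = ½·(-105/2 − 42 + 92) = -5/4.
[MB_2B_3] = ½·((-16/7)·(21/2−(-7)) + 7·(-7−(-2/7)) + (-8)·(-2/7−(21/2))) = ½·(-40 − 47 + 604/7) = -5/14, so the B_1-coordinate is (-5/14)/(-5/4) = 2/7.
[B_1MB_3] = ½·((-3)·(-2/7−(-7)) + (-16/7)·(-7−(-1)) + (-8)·(-1−(-2/7))) = ½·(-141/7 + 96/7 + 40/7) = -5/14, so the B_2-coordinate is 2/7.
[B_1B_2M] = ½·((-3)·(21/2−(-2/7)) + 7·(-2/7−(-1)) + (-16/7)·(-1−(21/2))) = ½·(-453/14 + 5 + 184/7) = -15/28, so the B_3-coordinate is 3/7.
Check: 2/7 + 2/7 + 3/7 = 1.

(2/7, 2/7, 3/7)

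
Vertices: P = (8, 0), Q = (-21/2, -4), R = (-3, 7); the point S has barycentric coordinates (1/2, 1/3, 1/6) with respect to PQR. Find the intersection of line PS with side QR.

(-8, -1/3)

Line PS meets QR where the P-coordinate vanishes; zeroing S's P-weight and renormalizing leaves Q, R-weights 1/3 : 1/6 → (2/3, 1/3).
So T = (2/3)·Q + (1/3)·R = (-8, -1/3).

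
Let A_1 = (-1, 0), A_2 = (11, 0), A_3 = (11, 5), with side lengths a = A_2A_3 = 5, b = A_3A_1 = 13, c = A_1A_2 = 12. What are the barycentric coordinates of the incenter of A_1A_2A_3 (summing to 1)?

(1/6, 13/30, 2/5)

The incenter has barycentric coordinates proportional to the opposite side lengths: (5 : 13 : 12).
Normalizing by 5+13+12 = 30 gives (1/6, 13/30, 2/5).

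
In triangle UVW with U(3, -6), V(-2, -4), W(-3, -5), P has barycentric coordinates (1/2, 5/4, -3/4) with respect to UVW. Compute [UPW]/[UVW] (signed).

The signed ratio [UPW]/[UVW] equals the barycentric coordinate of P at vertex V, which is 5/4.

5/4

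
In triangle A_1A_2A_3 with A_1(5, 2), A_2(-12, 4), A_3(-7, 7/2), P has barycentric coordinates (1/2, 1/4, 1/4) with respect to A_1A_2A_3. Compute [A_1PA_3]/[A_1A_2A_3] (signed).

1/4

The signed ratio [A_1PA_3]/[A_1A_2A_3] equals the barycentric coordinate of P at vertex A_2, which is 1/4.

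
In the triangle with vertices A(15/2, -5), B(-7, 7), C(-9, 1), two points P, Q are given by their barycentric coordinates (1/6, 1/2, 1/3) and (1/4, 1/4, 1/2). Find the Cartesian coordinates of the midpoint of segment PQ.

Barycentric coordinates of the midpoint are the average: (5/24, 3/8, 5/12).
Converting: (5/24)·A + (3/8)·B + (5/12)·C = (-77/16, 2).

(-77/16, 2)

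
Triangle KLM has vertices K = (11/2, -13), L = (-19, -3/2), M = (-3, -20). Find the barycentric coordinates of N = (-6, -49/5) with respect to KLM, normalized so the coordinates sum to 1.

Signed area of the reference triangle: [KLM] = ½·((11/2)·(-3/2−(-20)) + (-19)·(-20−(-13)) + (-3)·(-13−(-3/2))) = ½·(407/4 + 133 + 69/2) = 1077/8.
[NLM] = ½·((-6)·(-3/2−(-20)) + (-19)·(-20−(-49/5)) + (-3)·(-49/5−(-3/2))) = ½·(-111 + 969/5 + 249/10) = 1077/20, so the K-coordinate is (1077/20)/(1077/8) = 2/5.
[KNM] = ½·((11/2)·(-49/5−(-20)) + (-6)·(-20−(-13)) + (-3)·(-13−(-49/5))) = ½·(561/10 + 42 + 48/5) = 1077/20, so the L-coordinate is 2/5.
[KLN] = ½·((11/2)·(-3/2−(-49/5)) + (-19)·(-49/5−(-13)) + (-6)·(-13−(-3/2))) = ½·(913/20 − 304/5 + 69) = 1077/40, so the M-coordinate is 1/5.
Check: 2/5 + 2/5 + 1/5 = 1.

(2/5, 2/5, 1/5)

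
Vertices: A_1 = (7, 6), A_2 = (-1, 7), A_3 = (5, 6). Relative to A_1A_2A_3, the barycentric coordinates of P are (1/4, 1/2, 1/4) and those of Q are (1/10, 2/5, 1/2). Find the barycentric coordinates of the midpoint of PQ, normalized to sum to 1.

(7/40, 9/20, 3/8)

Since both coordinate triples sum to 1, the midpoint's barycentrics are the componentwise average.
(1/4+1/10)/2 = 7/40; similarly 9/20 and 3/8.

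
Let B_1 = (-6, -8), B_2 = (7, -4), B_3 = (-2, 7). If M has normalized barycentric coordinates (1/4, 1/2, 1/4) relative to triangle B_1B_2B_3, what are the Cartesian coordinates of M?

(3/2, -9/4)

M = (1/4)·B_1 + (1/2)·B_2 + (1/4)·B_3.
x-coordinate: (1/4)·(-6) + (1/2)·7 + (1/4)·(-2) = 3/2.
y-coordinate: (1/4)·(-8) + (1/2)·(-4) + (1/4)·7 = -9/4.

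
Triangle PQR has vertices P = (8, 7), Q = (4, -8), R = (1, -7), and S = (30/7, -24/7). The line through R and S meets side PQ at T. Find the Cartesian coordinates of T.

Barycentric coordinates of S with respect to PQR: (2/7, 3/7, 2/7).
On side PQ the R-coordinate is zero; dropping S's R-weight 2/7 and renormalizing the remaining 2/7 : 3/7 gives weights 2/5, 3/5 on P, Q.
T = (2/5)·(8, 7) + (3/5)·(4, -8) = (28/5, -2).

(28/5, -2)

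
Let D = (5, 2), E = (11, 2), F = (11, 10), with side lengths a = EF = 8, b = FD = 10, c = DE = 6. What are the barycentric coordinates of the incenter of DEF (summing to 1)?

(1/3, 5/12, 1/4)

The incenter has barycentric coordinates proportional to the opposite side lengths: (8 : 10 : 6).
Normalizing by 8+10+6 = 24 gives (1/3, 5/12, 1/4).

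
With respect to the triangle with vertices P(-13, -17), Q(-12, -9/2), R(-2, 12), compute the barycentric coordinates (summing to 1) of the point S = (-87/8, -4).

Signed area of the reference triangle: [PQR] = ½·((-13)·(-9/2−12) + (-12)·(12−(-17)) + (-2)·(-17−(-9/2))) = ½·(429/2 − 348 + 25) = -217/4.
[SQR] = ½·((-87/8)·(-9/2−12) + (-12)·(12−(-4)) + (-2)·(-4−(-9/2))) = ½·(2871/16 − 192 − 1) = -217/32, so the P-coordinate is (-217/32)/(-217/4) = 1/8.
[PSR] = ½·((-13)·(-4−12) + (-87/8)·(12−(-17)) + (-2)·(-17−(-4))) = ½·(208 − 2523/8 + 26) = -651/16, so the Q-coordinate is 3/4.
[PQS] = ½·((-13)·(-9/2−(-4)) + (-12)·(-4−(-17)) + (-87/8)·(-17−(-9/2))) = ½·(13/2 − 156 + 2175/16) = -217/32, so the R-coordinate is 1/8.

(1/8, 3/4, 1/8)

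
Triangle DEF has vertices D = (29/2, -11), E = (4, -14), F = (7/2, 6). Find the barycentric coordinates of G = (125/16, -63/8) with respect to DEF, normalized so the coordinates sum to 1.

Signed area of the reference triangle: [DEF] = ½·((29/2)·(-14−6) + 4·(6−(-11)) + (7/2)·(-11−(-14))) = ½·(-290 + 68 + 21/2) = -423/4.
[GEF] = ½·((125/16)·(-14−6) + 4·(6−(-63/8)) + (7/2)·(-63/8−(-14))) = ½·(-625/4 + 111/2 + 343/16) = -1269/32, so the D-coordinate is (-1269/32)/(-423/4) = 3/8.
[DGF] = ½·((29/2)·(-63/8−6) + (125/16)·(6−(-11)) + (7/2)·(-11−(-63/8))) = ½·(-3219/16 + 2125/16 − 175/16) = -1269/32, so the E-coordinate is 3/8.
[DEG] = ½·((29/2)·(-14−(-63/8)) + 4·(-63/8−(-11)) + (125/16)·(-11−(-14))) = ½·(-1421/16 + 25/2 + 375/16) = -423/16, so the F-coordinate is 1/4.
Check: 3/8 + 3/8 + 1/4 = 1.

(3/8, 3/8, 1/4)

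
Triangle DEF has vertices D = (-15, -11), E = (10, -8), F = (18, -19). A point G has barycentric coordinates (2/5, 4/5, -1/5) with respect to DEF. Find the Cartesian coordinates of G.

(-8/5, -7)

G = (2/5)·D + (4/5)·E + (-1/5)·F.
x-coordinate: (2/5)·(-15) + (4/5)·10 + (-1/5)·18 = -8/5.
y-coordinate: (2/5)·(-11) + (4/5)·(-8) + (-1/5)·(-19) = -7.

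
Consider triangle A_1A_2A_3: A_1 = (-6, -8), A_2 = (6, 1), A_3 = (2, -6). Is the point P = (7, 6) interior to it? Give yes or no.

Barycentric coordinates of P: (13/48, 43/24, -17/16).
The three coordinates are positive, positive, negative; a point is interior exactly when all three are positive.

no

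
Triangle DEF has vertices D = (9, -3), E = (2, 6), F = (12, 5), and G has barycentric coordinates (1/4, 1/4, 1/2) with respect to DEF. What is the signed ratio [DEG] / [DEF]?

1/2

The signed ratio [DEG]/[DEF] equals the barycentric coordinate of G at vertex F, which is 1/2.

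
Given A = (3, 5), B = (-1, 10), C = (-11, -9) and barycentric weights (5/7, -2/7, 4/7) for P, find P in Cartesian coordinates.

(-27/7, -31/7)

P = (5/7)·A + (-2/7)·B + (4/7)·C.
x-coordinate: (5/7)·3 + (-2/7)·(-1) + (4/7)·(-11) = -27/7.
y-coordinate: (5/7)·5 + (-2/7)·10 + (4/7)·(-9) = -31/7.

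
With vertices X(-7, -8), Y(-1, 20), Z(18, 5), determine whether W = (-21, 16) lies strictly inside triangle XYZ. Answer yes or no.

Barycentric coordinates of W: (188/311, 391/311, -268/311).
The three coordinates are positive, positive, negative; a point is interior exactly when all three are positive.

no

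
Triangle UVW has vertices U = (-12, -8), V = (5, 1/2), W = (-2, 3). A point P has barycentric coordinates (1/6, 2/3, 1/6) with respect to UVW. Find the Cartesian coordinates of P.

P = (1/6)·U + (2/3)·V + (1/6)·W.
x-coordinate: (1/6)·(-12) + (2/3)·5 + (1/6)·(-2) = 1.
y-coordinate: (1/6)·(-8) + (2/3)·(1/2) + (1/6)·3 = -1/2.

(1, -1/2)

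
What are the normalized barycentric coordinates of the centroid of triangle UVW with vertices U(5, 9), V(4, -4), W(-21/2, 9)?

The centroid is the average of the vertices, so each weight is 1/3.

(1/3, 1/3, 1/3)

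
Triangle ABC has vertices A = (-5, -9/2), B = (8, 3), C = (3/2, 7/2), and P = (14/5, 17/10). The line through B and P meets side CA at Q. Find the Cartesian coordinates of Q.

(-2/3, 5/6)

Barycentric coordinates of P with respect to ABC: (1/5, 2/5, 2/5).
On side CA the B-coordinate is zero; dropping P's B-weight 2/5 and renormalizing the remaining 2/5 : 1/5 gives weights 2/3, 1/3 on C, A.
Q = (2/3)·(3/2, 7/2) + (1/3)·(-5, -9/2) = (-2/3, 5/6).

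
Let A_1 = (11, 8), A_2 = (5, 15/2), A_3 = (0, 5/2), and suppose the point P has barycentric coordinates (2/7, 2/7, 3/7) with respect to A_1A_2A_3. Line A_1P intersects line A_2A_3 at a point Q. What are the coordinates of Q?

(2, 9/2)

Line A_1P meets A_2A_3 where the A_1-coordinate vanishes; zeroing P's A_1-weight and renormalizing leaves A_2, A_3-weights 2/7 : 3/7 → (2/5, 3/5).
So Q = (2/5)·A_2 + (3/5)·A_3 = (2, 9/2).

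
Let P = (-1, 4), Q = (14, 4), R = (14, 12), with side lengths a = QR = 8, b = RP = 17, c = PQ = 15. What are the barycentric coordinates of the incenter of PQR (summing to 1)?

(1/5, 17/40, 3/8)

The incenter has barycentric coordinates proportional to the opposite side lengths: (8 : 17 : 15).
Normalizing by 8+17+15 = 40 gives (1/5, 17/40, 3/8).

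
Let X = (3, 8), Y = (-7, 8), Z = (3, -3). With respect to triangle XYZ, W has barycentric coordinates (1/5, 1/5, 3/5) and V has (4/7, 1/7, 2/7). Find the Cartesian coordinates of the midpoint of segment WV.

Barycentric coordinates of the midpoint are the average: (27/70, 6/35, 31/70).
Converting: (27/70)·X + (6/35)·Y + (31/70)·Z = (9/7, 219/70).

(9/7, 219/70)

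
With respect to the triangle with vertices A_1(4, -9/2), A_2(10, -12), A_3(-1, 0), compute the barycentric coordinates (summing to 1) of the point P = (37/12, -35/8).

(1/12, 1/3, 7/12)

Signed area of the reference triangle: [A_1A_2A_3] = ½·(4·(-12−0) + 10·(0−(-9/2)) + (-1)·(-9/2−(-12))) = ½·(-48 + 45 − 15/2) = -21/4.
[PA_2A_3] = ½·((37/12)·(-12−0) + 10·(0−(-35/8)) + (-1)·(-35/8−(-12))) = ½·(-37 + 175/4 − 61/8) = -7/16, so the A_1-coordinate is (-7/16)/(-21/4) = 1/12.
[A_1PA_3] = ½·(4·(-35/8−0) + (37/12)·(0−(-9/2)) + (-1)·(-9/2−(-35/8))) = ½·(-35/2 + 111/8 + 1/8) = -7/4, so the A_2-coordinate is 1/3.
[A_1A_2P] = ½·(4·(-12−(-35/8)) + 10·(-35/8−(-9/2)) + (37/12)·(-9/2−(-12))) = ½·(-61/2 + 5/4 + 185/8) = -49/16, so the A_3-coordinate is 7/12.
Check: 1/12 + 1/3 + 7/12 = 1.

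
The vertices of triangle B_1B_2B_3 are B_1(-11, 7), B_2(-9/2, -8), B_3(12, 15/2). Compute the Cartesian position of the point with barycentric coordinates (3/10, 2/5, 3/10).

M = (3/10)·B_1 + (2/5)·B_2 + (3/10)·B_3.
x-coordinate: (3/10)·(-11) + (2/5)·(-9/2) + (3/10)·12 = -3/2.
y-coordinate: (3/10)·7 + (2/5)·(-8) + (3/10)·(15/2) = 23/20.

(-3/2, 23/20)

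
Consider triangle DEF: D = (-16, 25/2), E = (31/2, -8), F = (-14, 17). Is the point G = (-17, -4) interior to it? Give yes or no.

no

Barycentric coordinates of G: (2778/731, 114/731, -2161/731).
The three coordinates are positive, positive, negative; a point is interior exactly when all three are positive.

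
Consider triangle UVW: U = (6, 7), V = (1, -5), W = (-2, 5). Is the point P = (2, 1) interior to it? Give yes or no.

yes

Barycentric coordinates of P: (14/43, 20/43, 9/43).
The three coordinates are positive, positive, positive; a point is interior exactly when all three are positive.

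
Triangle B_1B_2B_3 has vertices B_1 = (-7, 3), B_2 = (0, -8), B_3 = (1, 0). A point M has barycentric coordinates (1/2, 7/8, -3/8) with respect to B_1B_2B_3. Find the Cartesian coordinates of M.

M = (1/2)·B_1 + (7/8)·B_2 + (-3/8)·B_3.
x-coordinate: (1/2)·(-7) + (7/8)·0 + (-3/8)·1 = -31/8.
y-coordinate: (1/2)·3 + (7/8)·(-8) + (-3/8)·0 = -11/2.

(-31/8, -11/2)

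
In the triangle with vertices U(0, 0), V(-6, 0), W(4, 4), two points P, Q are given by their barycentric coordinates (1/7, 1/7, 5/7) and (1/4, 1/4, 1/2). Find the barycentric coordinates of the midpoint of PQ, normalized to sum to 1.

Since both coordinate triples sum to 1, the midpoint's barycentrics are the componentwise average.
(1/7+1/4)/2 = 11/56; similarly 11/56 and 17/28.

(11/56, 11/56, 17/28)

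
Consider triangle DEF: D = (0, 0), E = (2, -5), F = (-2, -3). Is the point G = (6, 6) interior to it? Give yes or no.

Barycentric coordinates of G: (13/4, 3/8, -21/8).
The three coordinates are positive, positive, negative; a point is interior exactly when all three are positive.

no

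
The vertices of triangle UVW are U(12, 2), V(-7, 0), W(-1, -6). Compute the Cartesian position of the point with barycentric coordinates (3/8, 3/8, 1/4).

P = (3/8)·U + (3/8)·V + (1/4)·W.
x-coordinate: (3/8)·12 + (3/8)·(-7) + (1/4)·(-1) = 13/8.
y-coordinate: (3/8)·2 + (3/8)·0 + (1/4)·(-6) = -3/4.

(13/8, -3/4)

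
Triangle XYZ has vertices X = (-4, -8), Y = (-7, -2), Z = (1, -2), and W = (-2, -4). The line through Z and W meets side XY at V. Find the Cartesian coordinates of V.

(-5, -6)

Barycentric coordinates of W with respect to XYZ: (1/3, 1/6, 1/2).
On side XY the Z-coordinate is zero; dropping W's Z-weight 1/2 and renormalizing the remaining 1/3 : 1/6 gives weights 2/3, 1/3 on X, Y.
V = (2/3)·(-4, -8) + (1/3)·(-7, -2) = (-5, -6).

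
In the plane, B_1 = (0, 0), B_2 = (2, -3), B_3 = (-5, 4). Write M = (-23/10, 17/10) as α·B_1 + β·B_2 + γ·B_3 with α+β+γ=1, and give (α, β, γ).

Signed area of the reference triangle: [B_1B_2B_3] = ½·(0·(-3−4) + 2·(4−0) + (-5)·(0−(-3))) = ½·(0 + 8 − 15) = -7/2.
[MB_2B_3] = ½·((-23/10)·(-3−4) + 2·(4−(17/10)) + (-5)·(17/10−(-3))) = ½·(161/10 + 23/5 − 47/2) = -7/5, so the B_1-coordinate is (-7/5)/(-7/2) = 2/5.
[B_1MB_3] = ½·(0·(17/10−4) + (-23/10)·(4−0) + (-5)·(0−(17/10))) = ½·(0 − 46/5 + 17/2) = -7/20, so the B_2-coordinate is 1/10.
[B_1B_2M] = ½·(0·(-3−(17/10)) + 2·(17/10−0) + (-23/10)·(0−(-3))) = ½·(0 + 17/5 − 69/10) = -7/4, so the B_3-coordinate is 1/2.

(2/5, 1/10, 1/2)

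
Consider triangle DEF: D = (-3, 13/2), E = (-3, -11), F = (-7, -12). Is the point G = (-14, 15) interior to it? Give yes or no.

Barycentric coordinates of G: (23/14, -95/28, 11/4).
The three coordinates are positive, negative, positive; a point is interior exactly when all three are positive.

no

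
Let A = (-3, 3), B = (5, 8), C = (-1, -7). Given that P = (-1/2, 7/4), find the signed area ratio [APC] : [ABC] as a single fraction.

1/4

[ABC] = ½·((-3)·(8−(-7)) + 5·(-7−3) + (-1)·(3−8)) = ½·(-45 − 50 + 5) = -45.
[APC] = ½·((-3)·(7/4−(-7)) + (-1/2)·(-7−3) + (-1)·(3−(7/4))) = ½·(-105/4 + 5 − 5/4) = -45/4, so the ratio is (-45/4)/(-45) = 1/4.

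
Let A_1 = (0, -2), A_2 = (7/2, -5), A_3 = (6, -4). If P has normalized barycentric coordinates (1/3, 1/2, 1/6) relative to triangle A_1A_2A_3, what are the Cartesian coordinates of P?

(11/4, -23/6)

P = (1/3)·A_1 + (1/2)·A_2 + (1/6)·A_3.
x-coordinate: (1/3)·0 + (1/2)·(7/2) + (1/6)·6 = 11/4.
y-coordinate: (1/3)·(-2) + (1/2)·(-5) + (1/6)·(-4) = -23/6.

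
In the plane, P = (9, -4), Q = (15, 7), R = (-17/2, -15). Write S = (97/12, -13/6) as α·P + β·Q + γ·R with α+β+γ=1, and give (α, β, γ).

(1/2, 1/3, 1/6)

Signed area of the reference triangle: [PQR] = ½·(9·(7−(-15)) + 15·(-15−(-4)) + (-17/2)·(-4−7)) = ½·(198 − 165 + 187/2) = 253/4.
[SQR] = ½·((97/12)·(7−(-15)) + 15·(-15−(-13/6)) + (-17/2)·(-13/6−7)) = ½·(1067/6 − 385/2 + 935/12) = 253/8, so the P-coordinate is (253/8)/(253/4) = 1/2.
[PSR] = ½·(9·(-13/6−(-15)) + (97/12)·(-15−(-4)) + (-17/2)·(-4−(-13/6))) = ½·(231/2 − 1067/12 + 187/12) = 253/12, so the Q-coordinate is 1/3.
[PQS] = ½·(9·(7−(-13/6)) + 15·(-13/6−(-4)) + (97/12)·(-4−7)) = ½·(165/2 + 55/2 − 1067/12) = 253/24, so the R-coordinate is 1/6.
Check: 1/2 + 1/3 + 1/6 = 1.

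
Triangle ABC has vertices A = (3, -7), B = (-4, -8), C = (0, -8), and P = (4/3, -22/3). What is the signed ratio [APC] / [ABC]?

1/6

[ABC] = ½·(3·(-8−(-8)) + (-4)·(-8−(-7)) + 0·(-7−(-8))) = ½·(0 + 4 + 0) = 2.
[APC] = ½·(3·(-22/3−(-8)) + (4/3)·(-8−(-7)) + 0·(-7−(-22/3))) = ½·(2 − 4/3 + 0) = 1/3, so the ratio is (1/3)/2 = 1/6.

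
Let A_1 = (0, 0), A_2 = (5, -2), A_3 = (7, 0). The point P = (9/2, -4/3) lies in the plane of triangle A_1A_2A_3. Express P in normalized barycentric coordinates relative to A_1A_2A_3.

Signed area of the reference triangle: [A_1A_2A_3] = ½·(0·(-2−0) + 5·(0−0) + 7·(0−(-2))) = ½·(0 + 0 + 14) = 7.
[PA_2A_3] = ½·((9/2)·(-2−0) + 5·(0−(-4/3)) + 7·(-4/3−(-2))) = ½·(-9 + 20/3 + 14/3) = 7/6, so the A_1-coordinate is (7/6)/7 = 1/6.
[A_1PA_3] = ½·(0·(-4/3−0) + (9/2)·(0−0) + 7·(0−(-4/3))) = ½·(0 + 0 + 28/3) = 14/3, so the A_2-coordinate is 2/3.
[A_1A_2P] = ½·(0·(-2−(-4/3)) + 5·(-4/3−0) + (9/2)·(0−(-2))) = ½·(0 − 20/3 + 9) = 7/6, so the A_3-coordinate is 1/6.

(1/6, 2/3, 1/6)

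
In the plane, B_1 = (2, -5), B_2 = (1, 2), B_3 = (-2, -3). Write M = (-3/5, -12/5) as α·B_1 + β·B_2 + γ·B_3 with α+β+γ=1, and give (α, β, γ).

(1/5, 1/5, 3/5)

Signed area of the reference triangle: [B_1B_2B_3] = ½·(2·(2−(-3)) + 1·(-3−(-5)) + (-2)·(-5−2)) = ½·(10 + 2 + 14) = 13.
[MB_2B_3] = ½·((-3/5)·(2−(-3)) + 1·(-3−(-12/5)) + (-2)·(-12/5−2)) = ½·(-3 − 3/5 + 44/5) = 13/5, so the B_1-coordinate is (13/5)/13 = 1/5.
[B_1MB_3] = ½·(2·(-12/5−(-3)) + (-3/5)·(-3−(-5)) + (-2)·(-5−(-12/5))) = ½·(6/5 − 6/5 + 26/5) = 13/5, so the B_2-coordinate is 1/5.
[B_1B_2M] = ½·(2·(2−(-12/5)) + 1·(-12/5−(-5)) + (-3/5)·(-5−2)) = ½·(44/5 + 13/5 + 21/5) = 39/5, so the B_3-coordinate is 3/5.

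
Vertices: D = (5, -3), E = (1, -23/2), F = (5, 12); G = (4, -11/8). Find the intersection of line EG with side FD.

Barycentric coordinates of G with respect to DEF: (1/2, 1/4, 1/4).
On side FD the E-coordinate is zero; dropping G's E-weight 1/4 and renormalizing the remaining 1/4 : 1/2 gives weights 1/3, 2/3 on F, D.
H = (1/3)·(5, 12) + (2/3)·(5, -3) = (5, 2).

(5, 2)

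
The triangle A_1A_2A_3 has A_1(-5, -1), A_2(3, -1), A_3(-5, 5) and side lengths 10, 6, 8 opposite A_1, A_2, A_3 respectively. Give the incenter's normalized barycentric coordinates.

(5/12, 1/4, 1/3)

The incenter has barycentric coordinates proportional to the opposite side lengths: (10 : 6 : 8).
Normalizing by 10+6+8 = 24 gives (5/12, 1/4, 1/3).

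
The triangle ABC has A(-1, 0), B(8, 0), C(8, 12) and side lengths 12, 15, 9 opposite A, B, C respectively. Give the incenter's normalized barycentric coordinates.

(1/3, 5/12, 1/4)

The incenter has barycentric coordinates proportional to the opposite side lengths: (12 : 15 : 9).
Normalizing by 12+15+9 = 36 gives (1/3, 5/12, 1/4).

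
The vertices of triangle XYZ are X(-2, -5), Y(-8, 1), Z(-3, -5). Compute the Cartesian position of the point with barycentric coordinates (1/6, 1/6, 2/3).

W = (1/6)·X + (1/6)·Y + (2/3)·Z.
x-coordinate: (1/6)·(-2) + (1/6)·(-8) + (2/3)·(-3) = -11/3.
y-coordinate: (1/6)·(-5) + (1/6)·1 + (2/3)·(-5) = -4.

(-11/3, -4)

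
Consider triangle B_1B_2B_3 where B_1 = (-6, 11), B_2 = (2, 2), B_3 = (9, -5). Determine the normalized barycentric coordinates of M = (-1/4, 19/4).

Signed area of the reference triangle: [B_1B_2B_3] = ½·((-6)·(2−(-5)) + 2·(-5−11) + 9·(11−2)) = ½·(-42 − 32 + 81) = 7/2.
[MB_2B_3] = ½·((-1/4)·(2−(-5)) + 2·(-5−(19/4)) + 9·(19/4−2)) = ½·(-7/4 − 39/2 + 99/4) = 7/4, so the B_1-coordinate is (7/4)/(7/2) = 1/2.
[B_1MB_3] = ½·((-6)·(19/4−(-5)) + (-1/4)·(-5−11) + 9·(11−(19/4))) = ½·(-117/2 + 4 + 225/4) = 7/8, so the B_2-coordinate is 1/4.
[B_1B_2M] = ½·((-6)·(2−(19/4)) + 2·(19/4−11) + (-1/4)·(11−2)) = ½·(33/2 − 25/2 − 9/4) = 7/8, so the B_3-coordinate is 1/4.
Check: 1/2 + 1/4 + 1/4 = 1.

(1/2, 1/4, 1/4)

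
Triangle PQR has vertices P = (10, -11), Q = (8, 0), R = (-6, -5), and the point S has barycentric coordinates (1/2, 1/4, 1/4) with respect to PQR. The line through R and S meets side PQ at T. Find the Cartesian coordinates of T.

Line RS meets PQ where the R-coordinate vanishes; zeroing S's R-weight and renormalizing leaves P, Q-weights 1/2 : 1/4 → (2/3, 1/3).
So T = (2/3)·P + (1/3)·Q = (28/3, -22/3).

(28/3, -22/3)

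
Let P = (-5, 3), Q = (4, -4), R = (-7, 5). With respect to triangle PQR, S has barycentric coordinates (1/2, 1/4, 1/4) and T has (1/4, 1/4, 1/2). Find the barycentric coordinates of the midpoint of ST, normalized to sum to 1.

(3/8, 1/4, 3/8)

Since both coordinate triples sum to 1, the midpoint's barycentrics are the componentwise average.
(1/2+1/4)/2 = 3/8; similarly 1/4 and 3/8.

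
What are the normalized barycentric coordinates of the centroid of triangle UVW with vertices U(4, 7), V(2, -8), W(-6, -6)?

(1/3, 1/3, 1/3)

The centroid is the average of the vertices, so each weight is 1/3.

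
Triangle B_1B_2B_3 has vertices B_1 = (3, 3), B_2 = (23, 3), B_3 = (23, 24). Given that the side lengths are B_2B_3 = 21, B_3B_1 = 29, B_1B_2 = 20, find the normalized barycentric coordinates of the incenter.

The incenter has barycentric coordinates proportional to the opposite side lengths: (21 : 29 : 20).
Normalizing by 21+29+20 = 70 gives (3/10, 29/70, 2/7).

(3/10, 29/70, 2/7)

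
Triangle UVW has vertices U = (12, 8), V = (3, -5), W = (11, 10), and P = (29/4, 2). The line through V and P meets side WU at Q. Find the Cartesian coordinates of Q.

Barycentric coordinates of P with respect to UVW: (1/4, 1/2, 1/4).
On side WU the V-coordinate is zero; dropping P's V-weight 1/2 and renormalizing the remaining 1/4 : 1/4 gives weights 1/2, 1/2 on W, U.
Q = (1/2)·(11, 10) + (1/2)·(12, 8) = (23/2, 9).

(23/2, 9)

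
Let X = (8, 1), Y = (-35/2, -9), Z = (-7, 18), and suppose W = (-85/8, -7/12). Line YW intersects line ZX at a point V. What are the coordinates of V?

Barycentric coordinates of W with respect to XYZ: (1/6, 7/12, 1/4).
On side ZX the Y-coordinate is zero; dropping W's Y-weight 7/12 and renormalizing the remaining 1/4 : 1/6 gives weights 3/5, 2/5 on Z, X.
V = (3/5)·(-7, 18) + (2/5)·(8, 1) = (-1, 56/5).

(-1, 56/5)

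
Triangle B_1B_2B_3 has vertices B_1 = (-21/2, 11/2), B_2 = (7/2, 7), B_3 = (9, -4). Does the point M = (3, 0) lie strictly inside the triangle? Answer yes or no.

yes

Barycentric coordinates of M: (16/59, 84/649, 389/649).
The three coordinates are positive, positive, positive; a point is interior exactly when all three are positive.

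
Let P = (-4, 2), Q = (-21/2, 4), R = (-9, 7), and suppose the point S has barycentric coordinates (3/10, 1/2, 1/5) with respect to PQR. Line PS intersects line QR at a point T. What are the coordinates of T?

(-141/14, 34/7)

Line PS meets QR where the P-coordinate vanishes; zeroing S's P-weight and renormalizing leaves Q, R-weights 1/2 : 1/5 → (5/7, 2/7).
So T = (5/7)·Q + (2/7)·R = (-141/14, 34/7).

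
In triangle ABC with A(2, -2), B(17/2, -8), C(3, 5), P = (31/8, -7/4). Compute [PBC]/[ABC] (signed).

1/2

[ABC] = ½·(2·(-8−5) + (17/2)·(5−(-2)) + 3·(-2−(-8))) = ½·(-26 + 119/2 + 18) = 103/4.
[PBC] = ½·((31/8)·(-8−5) + (17/2)·(5−(-7/4)) + 3·(-7/4−(-8))) = ½·(-403/8 + 459/8 + 75/4) = 103/8, so the ratio is (103/8)/(103/4) = 1/2.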